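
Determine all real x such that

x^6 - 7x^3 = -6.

x = 1 or x = 1.8171

Let u = x^3. The equation becomes u^2 - 7u + 6 = 0.
Factor: (u - 1)(u - 6) = 0, so u = 1 or u = 6.
x^3 = 1 gives x = 1.
x^3 = 6 gives x = (6)^(1/3) ~= 1.8171.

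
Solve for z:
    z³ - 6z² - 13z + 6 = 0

z = -2 or z = 0.3944 or z = 7.6056

Possible rational roots are divisors of 6. Testing z = -2 gives 0, so (z + 2) is a factor.
Divide: z³ - 6z² - 13z + 6 = (z + 2)(z² - 8z + 3).
Apply the quadratic formula to z² - 8z + 3 = 0: z = (8 ± √52)/2, i.e. z ≈ 7.6056 or z ≈ 0.3944.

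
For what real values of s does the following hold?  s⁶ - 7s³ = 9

Let u = s³. The equation becomes u² - 7u - 9 = 0.
By the quadratic formula, u = 7/2 + √(85)/2 or u = 7/2 - √(85)/2.
s³ = 7/2 + √(85)/2 gives s = ∛(7/2 + √(85)/2) ≈ 2.0091.
s³ = 7/2 - √(85)/2 gives s = -∛(-7/2 + √(85)/2) ≈ -1.0353.

s = -1.0353 or s = 2.0091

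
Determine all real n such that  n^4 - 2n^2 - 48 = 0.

Let u = n^2. The equation becomes u^2 - 2u - 48 = 0.
Factor: (u - 8)(u + 6) = 0, so u = 8 or u = -6.
n^2 = 8 gives n = +/-2*sqrt(2) ~= +/-2.8284.
n^2 = -6 < 0 has no real solution.

n = -2.8284 or n = 2.8284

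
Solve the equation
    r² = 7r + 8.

r = -1 or r = 8

Bring every term to one side: r² - 7r - 8 = 0.
Factor: (r - 8)(r + 1) = 0.
So r = 8 or r = -1.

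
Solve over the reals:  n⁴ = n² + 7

Let u = n². The equation becomes u² - u - 7 = 0.
By the quadratic formula, u = 1/2 + √(29)/2 or u = 1/2 - √(29)/2.
n² = 1/2 + √(29)/2 gives n = ±√(1/2 + √(29)/2) ≈ ±1.7868.
n² = 1/2 - √(29)/2 < 0 has no real solution.

n = -1.7868 or n = 1.7868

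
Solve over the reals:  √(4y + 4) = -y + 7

y = 3

Square both sides: 4y + 4 = (-y + 7)².
Expand and rearrange: y² - 18y + 45 = 0.
Solving gives y = 15 or y = 3.
Check each candidate in the original equation:
  y = 15: √(64) = 8, while -y + 7 = -8 — extraneous.
  y = 3: √(16) = 4, while -y + 7 = 4 — valid.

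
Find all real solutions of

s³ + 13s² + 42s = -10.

s = -7.7417 or s = -5 or s = -0.2583

Rearrange: s³ + 13s² + 42s + 10 = 0.
Possible rational roots are divisors of 10. Testing s = -5 gives 0, so (s + 5) is a factor.
Divide: s³ + 13s² + 42s + 10 = (s + 5)(s² + 8s + 2).
Apply the quadratic formula to s² + 8s + 2 = 0: s = (-8 ± √56)/2, i.e. s ≈ -0.2583 or s ≈ -7.7417.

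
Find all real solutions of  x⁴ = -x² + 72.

Let u = x². The equation becomes u² + u - 72 = 0.
Factor: (u + 9)(u - 8) = 0, so u = -9 or u = 8.
x² = -9 < 0 has no real solution.
x² = 8 gives x = ±2·√(2) ≈ ±2.8284.

x = -2.8284 or x = 2.8284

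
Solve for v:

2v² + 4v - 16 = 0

Factor: 2(v + 4)(v - 2) = 0.
So v = -4 or v = 2.

v = -4 or v = 2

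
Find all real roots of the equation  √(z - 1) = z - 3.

Square both sides: z - 1 = (z - 3)².
Expand and rearrange: z² - 7z + 10 = 0.
Solving gives z = 5 or z = 2.
Check each candidate in the original equation:
  z = 5: √(4) = 2, while z - 3 = 2 — valid.
  z = 2: √(1) = 1, while z - 3 = -1 — extraneous.

z = 5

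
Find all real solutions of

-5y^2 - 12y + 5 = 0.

y = -2.762 or y = 0.362

Discriminant: (-12)^2 - 4*(-5)*5 = 244.
Quadratic formula: y = (12 +/- sqrt(244)) / (-10).
So y = -sqrt(61)/5 - 6/5 ~= -2.762 or y = -6/5 + sqrt(61)/5 ~= 0.362.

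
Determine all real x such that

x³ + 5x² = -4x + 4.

Rearrange: x³ + 5x² + 4x - 4 = 0.
Possible rational roots are divisors of -4. Testing x = -2 gives 0, so (x + 2) is a factor.
Divide: x³ + 5x² + 4x - 4 = (x + 2)(x² + 3x - 2).
Apply the quadratic formula to x² + 3x - 2 = 0: x = (-3 ± √17)/2, i.e. x ≈ 0.5616 or x ≈ -3.5616.

x = -3.5616 or x = -2 or x = 0.5616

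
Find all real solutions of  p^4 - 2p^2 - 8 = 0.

Let u = p^2. The equation becomes u^2 - 2u - 8 = 0.
Factor: (u + 2)(u - 4) = 0, so u = -2 or u = 4.
p^2 = -2 < 0 has no real solution.
p^2 = 4 gives p = +/-2.

p = -2 or p = 2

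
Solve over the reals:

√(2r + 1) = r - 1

r = 4

Square both sides: 2r + 1 = (r - 1)².
Expand and rearrange: r² - 4r = 0.
Solving gives r = 4 or r = 0.
Check each candidate in the original equation:
  r = 4: √(9) = 3, while r - 1 = 3 — valid.
  r = 0: √(1) = 1, while r - 1 = -1 — extraneous.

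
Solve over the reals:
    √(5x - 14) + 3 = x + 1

x = 3 or x = 6

Isolate the radical: √(5x - 14) = x - 2.
Square both sides: 5x - 14 = (x - 2)².
Expand and rearrange: x² - 9x + 18 = 0.
Solving gives x = 6 or x = 3.
Check each candidate in the original equation:
  x = 6: √(16) = 4, while x - 2 = 4 — valid.
  x = 3: √(1) = 1, while x - 2 = 1 — valid.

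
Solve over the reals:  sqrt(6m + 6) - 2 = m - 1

Isolate the radical: sqrt(6m + 6) = m + 1.
Square both sides: 6m + 6 = (m + 1)^2.
Expand and rearrange: m^2 - 4m - 5 = 0.
Solving gives m = 5 or m = -1.
Check each candidate in the original equation:
  m = 5: sqrt(36) = 6, while m + 1 = 6 — valid.
  m = -1: sqrt(0) = 0, while m + 1 = 0 — valid.

m = -1 or m = 5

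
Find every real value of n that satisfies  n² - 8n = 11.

Rearrange to standard form: n² - 8n - 11 = 0.
Discriminant: (-8)² − 4·1·(-11) = 108.
Quadratic formula: n = (8 ± √108) / 2.
So n = 4 + 3·√(3) ≈ 9.1962 or n = 4 - 3·√(3) ≈ -1.1962.

n = -1.1962 or n = 9.1962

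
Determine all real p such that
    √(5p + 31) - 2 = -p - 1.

p = -3

Isolate the radical: √(5p + 31) = -p + 1.
Square both sides: 5p + 31 = (-p + 1)².
Expand and rearrange: p² - 7p - 30 = 0.
Solving gives p = 10 or p = -3.
Check each candidate in the original equation:
  p = 10: √(81) = 9, while -p + 1 = -9 — extraneous.
  p = -3: √(16) = 4, while -p + 1 = 4 — valid.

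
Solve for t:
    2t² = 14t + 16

t = -1 or t = 8

Bring every term to one side: 2t² - 14t - 16 = 0.
Factor: 2(t - 8)(t + 1) = 0.
So t = 8 or t = -1.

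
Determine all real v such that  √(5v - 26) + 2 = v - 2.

v = 6 or v = 7

Isolate the radical: √(5v - 26) = v - 4.
Square both sides: 5v - 26 = (v - 4)².
Expand and rearrange: v² - 13v + 42 = 0.
Solving gives v = 7 or v = 6.
Check each candidate in the original equation:
  v = 7: √(9) = 3, while v - 4 = 3 — valid.
  v = 6: √(4) = 2, while v - 4 = 2 — valid.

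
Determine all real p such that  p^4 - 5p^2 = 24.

p = -2.8284 or p = 2.8284

Let u = p^2. The equation becomes u^2 - 5u - 24 = 0.
Factor: (u + 3)(u - 8) = 0, so u = -3 or u = 8.
p^2 = -3 < 0 has no real solution.
p^2 = 8 gives p = +/-2*sqrt(2) ~= +/-2.8284.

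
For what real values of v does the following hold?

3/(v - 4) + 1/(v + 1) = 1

Multiply both sides by (v - 4)(v + 1):
3(v + 1) + (v - 4) = (v - 4)(v + 1).
Expand and collect terms: v² - 7v - 3 = 0.
By the quadratic formula, v = (7 ± √61) / 2, so v ≈ 7.4051 or v ≈ -0.4051.
Neither value makes a denominator zero (v ≠ 4, v ≠ -1), so both are valid.

v = -0.4051 or v = 7.4051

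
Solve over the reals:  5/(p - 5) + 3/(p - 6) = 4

Multiply both sides by (p - 5)(p - 6):
5(p - 6) + 3(p - 5) = 4(p - 5)(p - 6).
Expand and collect terms: 4p^2 - 52p + 165 = 0.
Factor or apply the quadratic formula: p = 7.5 or p = 5.5.
Neither value makes a denominator zero (p != 5, p != 6), so both are valid.

p = 5.5 or p = 7.5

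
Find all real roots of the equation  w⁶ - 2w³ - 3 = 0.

w = -1 or w = 1.4422

Let u = w³. The equation becomes u² - 2u - 3 = 0.
Factor: (u - 3)(u + 1) = 0, so u = 3 or u = -1.
w³ = 3 gives w = ∛(3) ≈ 1.4422.
w³ = -1 gives w = -1.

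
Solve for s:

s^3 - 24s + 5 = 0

Possible rational roots are divisors of 5. Testing s = -5 gives 0, so (s + 5) is a factor.
Divide: s^3 - 24s + 5 = (s + 5)(s^2 - 5s + 1).
Apply the quadratic formula to s^2 - 5s + 1 = 0: s = (5 +/- sqrt(21))/2, i.e. s ~= 4.7913 or s ~= 0.2087.

s = -5 or s = 0.2087 or s = 4.7913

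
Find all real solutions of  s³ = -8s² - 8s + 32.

Rearrange: s³ + 8s² + 8s - 32 = 0.
Possible rational roots are divisors of -32. Testing s = -4 gives 0, so (s + 4) is a factor.
Divide: s³ + 8s² + 8s - 32 = (s + 4)(s² + 4s - 8).
Apply the quadratic formula to s² + 4s - 8 = 0: s = (-4 ± √48)/2, i.e. s ≈ 1.4641 or s ≈ -5.4641.

s = -5.4641 or s = -4 or s = 1.4641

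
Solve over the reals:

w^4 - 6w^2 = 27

Let u = w^2. The equation becomes u^2 - 6u - 27 = 0.
Factor: (u - 9)(u + 3) = 0, so u = 9 or u = -3.
w^2 = 9 gives w = +/-3.
w^2 = -3 < 0 has no real solution.

w = -3 or w = 3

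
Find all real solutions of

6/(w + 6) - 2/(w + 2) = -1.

w = -10.899 or w = -1.101

Multiply both sides by (w + 6)(w + 2):
6(w + 2) - 2(w + 6) = -(w + 6)(w + 2).
Expand and collect terms: -w^2 - 12w - 12 = 0.
By the quadratic formula, w = (12 +/- sqrt(96)) / -2, so w ~= -10.899 or w ~= -1.101.
Neither value makes a denominator zero (w != -6, w != -2), so both are valid.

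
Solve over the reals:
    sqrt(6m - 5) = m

m = 1 or m = 5

Square both sides: 6m - 5 = (m)^2.
Expand and rearrange: m^2 - 6m + 5 = 0.
Solving gives m = 5 or m = 1.
Check each candidate in the original equation:
  m = 5: sqrt(25) = 5, while m = 5 — valid.
  m = 1: sqrt(1) = 1, while m = 1 — valid.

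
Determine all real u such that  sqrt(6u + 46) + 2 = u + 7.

Isolate the radical: sqrt(6u + 46) = u + 5.
Square both sides: 6u + 46 = (u + 5)^2.
Expand and rearrange: u^2 + 4u - 21 = 0.
Solving gives u = 3 or u = -7.
Check each candidate in the original equation:
  u = 3: sqrt(64) = 8, while u + 5 = 8 — valid.
  u = -7: sqrt(4) = 2, while u + 5 = -2 — extraneous.

u = 3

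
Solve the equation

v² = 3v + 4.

Bring every term to one side: v² - 3v - 4 = 0.
Factor: (v - 4)(v + 1) = 0.
So v = 4 or v = -1.

v = -1 or v = 4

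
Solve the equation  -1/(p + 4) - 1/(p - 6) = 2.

Multiply both sides by (p + 4)(p - 6):
-(p - 6) - (p + 4) = 2(p + 4)(p - 6).
Expand and collect terms: 2p² - 2p - 50 = 0.
By the quadratic formula, p = (2 ± √404) / 4, so p ≈ 5.5249 or p ≈ -4.5249.
Neither value makes a denominator zero (p ≠ -4, p ≠ 6), so both are valid.

p = -4.5249 or p = 5.5249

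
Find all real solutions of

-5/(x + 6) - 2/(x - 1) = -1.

Multiply both sides by (x + 6)(x - 1):
-5(x - 1) - 2(x + 6) = -(x + 6)(x - 1).
Expand and collect terms: -x^2 + 2x + 13 = 0.
By the quadratic formula, x = (-2 +/- sqrt(56)) / -2, so x ~= -2.7417 or x ~= 4.7417.
Neither value makes a denominator zero (x != -6, x != 1), so both are valid.

x = -2.7417 or x = 4.7417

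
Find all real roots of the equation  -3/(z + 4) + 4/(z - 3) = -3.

z = -2.6943 or z = 1.3609

Multiply both sides by (z + 4)(z - 3):
-3(z - 3) + 4(z + 4) = -3(z + 4)(z - 3).
Expand and collect terms: -3z^2 - 4z + 11 = 0.
By the quadratic formula, z = (4 +/- sqrt(148)) / -6, so z ~= -2.6943 or z ~= 1.3609.
Neither value makes a denominator zero (z != -4, z != 3), so both are valid.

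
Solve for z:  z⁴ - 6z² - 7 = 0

Let u = z². The equation becomes u² - 6u - 7 = 0.
Factor: (u - 7)(u + 1) = 0, so u = 7 or u = -1.
z² = 7 gives z = ±√(7) ≈ ±2.6458.
z² = -1 < 0 has no real solution.

z = -2.6458 or z = 2.6458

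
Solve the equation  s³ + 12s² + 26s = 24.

s = -8.6904 or s = -4 or s = 0.6904

Rearrange: s³ + 12s² + 26s - 24 = 0.
Possible rational roots are divisors of -24. Testing s = -4 gives 0, so (s + 4) is a factor.
Divide: s³ + 12s² + 26s - 24 = (s + 4)(s² + 8s - 6).
Apply the quadratic formula to s² + 8s - 6 = 0: s = (-8 ± √88)/2, i.e. s ≈ 0.6904 or s ≈ -8.6904.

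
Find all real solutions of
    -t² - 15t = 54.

Bring every term to one side: -t² - 15t - 54 = 0.
Factor: -1(t + 6)(t + 9) = 0.
So t = -6 or t = -9.

t = -9 or t = -6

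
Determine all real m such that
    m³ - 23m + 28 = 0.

m = -5.3166 or m = 1.3166 or m = 4

Possible rational roots are divisors of 28. Testing m = 4 gives 0, so (m - 4) is a factor.
Divide: m³ - 23m + 28 = (m - 4)(m² + 4m - 7).
Apply the quadratic formula to m² + 4m - 7 = 0: m = (-4 ± √44)/2, i.e. m ≈ 1.3166 or m ≈ -5.3166.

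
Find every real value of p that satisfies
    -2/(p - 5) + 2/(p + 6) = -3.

Multiply both sides by (p - 5)(p + 6):
-2(p + 6) + 2(p - 5) = -3(p - 5)(p + 6).
Expand and collect terms: -3p^2 - 3p + 112 = 0.
By the quadratic formula, p = (3 +/- sqrt(1353)) / -6, so p ~= -6.6305 or p ~= 5.6305.
Neither value makes a denominator zero (p != 5, p != -6), so both are valid.

p = -6.6305 or p = 5.6305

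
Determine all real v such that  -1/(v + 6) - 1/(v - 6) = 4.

v = -6.2552 or v = 5.7552

Multiply both sides by (v + 6)(v - 6):
-(v - 6) - (v + 6) = 4(v + 6)(v - 6).
Expand and collect terms: 4v² + 2v - 144 = 0.
By the quadratic formula, v = (-2 ± √2308) / 8, so v ≈ 5.7552 or v ≈ -6.2552.
Neither value makes a denominator zero (v ≠ -6, v ≠ 6), so both are valid.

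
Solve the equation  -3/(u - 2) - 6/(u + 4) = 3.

u = -6.2749 or u = 1.2749

Multiply both sides by (u - 2)(u + 4):
-3(u + 4) - 6(u - 2) = 3(u - 2)(u + 4).
Expand and collect terms: 3u² + 15u - 24 = 0.
By the quadratic formula, u = (-15 ± √513) / 6, so u ≈ 1.2749 or u ≈ -6.2749.
Neither value makes a denominator zero (u ≠ 2, u ≠ -4), so both are valid.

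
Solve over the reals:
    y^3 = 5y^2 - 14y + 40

y = 4

Rearrange: y^3 - 5y^2 + 14y - 40 = 0.
Possible rational roots are divisors of -40. Testing y = 4 gives 0, so (y - 4) is a factor.
Divide: y^3 - 5y^2 + 14y - 40 = (y - 4)(y^2 - y + 10).
The quadratic y^2 - y + 10 has discriminant -39 < 0, so no further real roots.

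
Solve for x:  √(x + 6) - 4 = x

x = -2

Isolate the radical: √(x + 6) = x + 4.
Square both sides: x + 6 = (x + 4)².
Expand and rearrange: x² + 7x + 10 = 0.
Solving gives x = -2 or x = -5.
Check each candidate in the original equation:
  x = -2: √(4) = 2, while x + 4 = 2 — valid.
  x = -5: √(1) = 1, while x + 4 = -1 — extraneous.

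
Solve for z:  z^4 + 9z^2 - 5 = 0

z = -0.7245 or z = 0.7245

Let u = z^2. The equation becomes u^2 + 9u - 5 = 0.
By the quadratic formula, u = -9/2 + sqrt(101)/2 or u = -sqrt(101)/2 - 9/2.
z^2 = -9/2 + sqrt(101)/2 gives z = +/-sqrt(-9/2 + sqrt(101)/2) ~= +/-0.7245.
z^2 = -sqrt(101)/2 - 9/2 < 0 has no real solution.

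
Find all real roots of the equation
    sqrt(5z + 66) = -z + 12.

Square both sides: 5z + 66 = (-z + 12)^2.
Expand and rearrange: z^2 - 29z + 78 = 0.
Solving gives z = 26 or z = 3.
Check each candidate in the original equation:
  z = 26: sqrt(196) = 14, while -z + 12 = -14 — extraneous.
  z = 3: sqrt(81) = 9, while -z + 12 = 9 — valid.

z = 3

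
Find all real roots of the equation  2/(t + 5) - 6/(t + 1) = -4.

Multiply both sides by (t + 5)(t + 1):
2(t + 1) - 6(t + 5) = -4(t + 5)(t + 1).
Expand and collect terms: -4t² - 20t + 8 = 0.
By the quadratic formula, t = (20 ± √528) / -8, so t ≈ -5.3723 or t ≈ 0.3723.
Neither value makes a denominator zero (t ≠ -5, t ≠ -1), so both are valid.

t = -5.3723 or t = 0.3723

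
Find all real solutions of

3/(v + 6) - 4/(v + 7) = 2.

Multiply both sides by (v + 6)(v + 7):
3(v + 7) - 4(v + 6) = 2(v + 6)(v + 7).
Expand and collect terms: 2v² + 27v + 87 = 0.
By the quadratic formula, v = (-27 ± √33) / 4, so v ≈ -5.3139 or v ≈ -8.1861.
Neither value makes a denominator zero (v ≠ -6, v ≠ -7), so both are valid.

v = -8.1861 or v = -5.3139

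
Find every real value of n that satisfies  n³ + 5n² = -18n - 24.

Rearrange: n³ + 5n² + 18n + 24 = 0.
Possible rational roots are divisors of 24. Testing n = -2 gives 0, so (n + 2) is a factor.
Divide: n³ + 5n² + 18n + 24 = (n + 2)(n² + 3n + 12).
The quadratic n² + 3n + 12 has discriminant -39 < 0, so no further real roots.

n = -2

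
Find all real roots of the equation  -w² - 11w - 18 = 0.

w = -9 or w = -2

Factor: -1(w + 9)(w + 2) = 0.
So w = -9 or w = -2.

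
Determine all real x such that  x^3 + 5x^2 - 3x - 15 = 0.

Possible rational roots are divisors of -15. Testing x = -5 gives 0, so (x + 5) is a factor.
Divide: x^3 + 5x^2 - 3x - 15 = (x + 5)(x^2 - 3).
Apply the quadratic formula to x^2 - 3 = 0: x = (0 +/- sqrt(12))/2, i.e. x ~= 1.7321 or x ~= -1.7321.

x = -5 or x = -1.7321 or x = 1.7321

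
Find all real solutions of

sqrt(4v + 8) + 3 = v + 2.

Isolate the radical: sqrt(4v + 8) = v - 1.
Square both sides: 4v + 8 = (v - 1)^2.
Expand and rearrange: v^2 - 6v - 7 = 0.
Solving gives v = 7 or v = -1.
Check each candidate in the original equation:
  v = 7: sqrt(36) = 6, while v - 1 = 6 — valid.
  v = -1: sqrt(4) = 2, while v - 1 = -2 — extraneous.

v = 7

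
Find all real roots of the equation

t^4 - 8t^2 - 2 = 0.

t = -2.871 or t = 2.871

Let u = t^2. The equation becomes u^2 - 8u - 2 = 0.
By the quadratic formula, u = 4 + 3*sqrt(2) or u = 4 - 3*sqrt(2).
t^2 = 4 + 3*sqrt(2) gives t = +/-sqrt(4 + 3*sqrt(2)) ~= +/-2.871.
t^2 = 4 - 3*sqrt(2) < 0 has no real solution.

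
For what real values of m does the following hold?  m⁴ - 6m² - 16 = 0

m = -2.8284 or m = 2.8284

Let u = m². The equation becomes u² - 6u - 16 = 0.
Factor: (u + 2)(u - 8) = 0, so u = -2 or u = 8.
m² = -2 < 0 has no real solution.
m² = 8 gives m = ±2·√(2) ≈ ±2.8284.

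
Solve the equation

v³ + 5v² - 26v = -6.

Rearrange: v³ + 5v² - 26v + 6 = 0.
Possible rational roots are divisors of 6. Testing v = 3 gives 0, so (v - 3) is a factor.
Divide: v³ + 5v² - 26v + 6 = (v - 3)(v² + 8v - 2).
Apply the quadratic formula to v² + 8v - 2 = 0: v = (-8 ± √72)/2, i.e. v ≈ 0.2426 or v ≈ -8.2426.

v = -8.2426 or v = 0.2426 or v = 3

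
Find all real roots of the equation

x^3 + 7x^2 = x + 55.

Rearrange: x^3 + 7x^2 - x - 55 = 0.
Possible rational roots are divisors of -55. Testing x = -5 gives 0, so (x + 5) is a factor.
Divide: x^3 + 7x^2 - x - 55 = (x + 5)(x^2 + 2x - 11).
Apply the quadratic formula to x^2 + 2x - 11 = 0: x = (-2 +/- sqrt(48))/2, i.e. x ~= 2.4641 or x ~= -4.4641.

x = -5 or x = -4.4641 or x = 2.4641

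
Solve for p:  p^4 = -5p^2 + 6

p = -1 or p = 1

Let u = p^2. The equation becomes u^2 + 5u - 6 = 0.
Factor: (u + 6)(u - 1) = 0, so u = -6 or u = 1.
p^2 = -6 < 0 has no real solution.
p^2 = 1 gives p = +/-1.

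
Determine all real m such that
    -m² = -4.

Bring every term to one side: -m² + 4 = 0.
Factor: -1(m - 2)(m + 2) = 0.
So m = 2 or m = -2.

m = -2 or m = 2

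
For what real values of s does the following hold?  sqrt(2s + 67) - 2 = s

s = 7

Isolate the radical: sqrt(2s + 67) = s + 2.
Square both sides: 2s + 67 = (s + 2)^2.
Expand and rearrange: s^2 + 2s - 63 = 0.
Solving gives s = 7 or s = -9.
Check each candidate in the original equation:
  s = 7: sqrt(81) = 9, while s + 2 = 9 — valid.
  s = -9: sqrt(49) = 7, while s + 2 = -7 — extraneous.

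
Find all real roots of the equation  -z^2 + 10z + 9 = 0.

Discriminant: (10)^2 - 4*(-1)*9 = 136.
Quadratic formula: z = (-10 +/- sqrt(136)) / (-2).
So z = 5 - sqrt(34) ~= -0.831 or z = 5 + sqrt(34) ~= 10.831.

z = -0.831 or z = 10.831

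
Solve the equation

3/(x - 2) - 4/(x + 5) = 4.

x = -5.9134 or x = 2.6634

Multiply both sides by (x - 2)(x + 5):
3(x + 5) - 4(x - 2) = 4(x - 2)(x + 5).
Expand and collect terms: 4x² + 13x - 63 = 0.
By the quadratic formula, x = (-13 ± √1177) / 8, so x ≈ 2.6634 or x ≈ -5.9134.
Neither value makes a denominator zero (x ≠ 2, x ≠ -5), so both are valid.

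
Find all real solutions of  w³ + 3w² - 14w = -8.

w = -5.7016 or w = 0.7016 or w = 2

Rearrange: w³ + 3w² - 14w + 8 = 0.
Possible rational roots are divisors of 8. Testing w = 2 gives 0, so (w - 2) is a factor.
Divide: w³ + 3w² - 14w + 8 = (w - 2)(w² + 5w - 4).
Apply the quadratic formula to w² + 5w - 4 = 0: w = (-5 ± √41)/2, i.e. w ≈ 0.7016 or w ≈ -5.7016.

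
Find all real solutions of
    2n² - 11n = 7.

n = -0.576 or n = 6.076

Rearrange to standard form: 2n² - 11n - 7 = 0.
Discriminant: (-11)² − 4·2·(-7) = 177.
Quadratic formula: n = (11 ± √177) / 4.
So n = 11/4 + √(177)/4 ≈ 6.076 or n = 11/4 - √(177)/4 ≈ -0.576.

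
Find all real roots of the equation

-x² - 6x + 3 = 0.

Discriminant: (-6)² − 4·(-1)·3 = 48.
Quadratic formula: x = (6 ± √48) / (-2).
So x = -2·√(3) - 3 ≈ -6.4641 or x = -3 + 2·√(3) ≈ 0.4641.

x = -6.4641 or x = 0.4641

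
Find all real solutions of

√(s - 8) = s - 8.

Square both sides: s - 8 = (s - 8)².
Expand and rearrange: s² - 17s + 72 = 0.
Solving gives s = 9 or s = 8.
Check each candidate in the original equation:
  s = 9: √(1) = 1, while s - 8 = 1 — valid.
  s = 8: √(0) = 0, while s - 8 = 0 — valid.

s = 8 or s = 9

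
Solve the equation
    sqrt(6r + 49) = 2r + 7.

r = 0

Square both sides: 6r + 49 = (2r + 7)^2.
Expand and rearrange: 4r^2 + 22r = 0.
Solving gives r = 0 or r = -5.5.
Check each candidate in the original equation:
  r = 0: sqrt(49) = 7, while 2r + 7 = 7 — valid.
  r = -5.5: sqrt(16) = 4, while 2r + 7 = -4 — extraneous.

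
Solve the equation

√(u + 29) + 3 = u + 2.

Isolate the radical: √(u + 29) = u - 1.
Square both sides: u + 29 = (u - 1)².
Expand and rearrange: u² - 3u - 28 = 0.
Solving gives u = 7 or u = -4.
Check each candidate in the original equation:
  u = 7: √(36) = 6, while u - 1 = 6 — valid.
  u = -4: √(25) = 5, while u - 1 = -5 — extraneous.

u = 7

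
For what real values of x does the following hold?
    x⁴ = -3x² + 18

Let u = x². The equation becomes u² + 3u - 18 = 0.
Factor: (u - 3)(u + 6) = 0, so u = 3 or u = -6.
x² = 3 gives x = ±√(3) ≈ ±1.7321.
x² = -6 < 0 has no real solution.

x = -1.7321 or x = 1.7321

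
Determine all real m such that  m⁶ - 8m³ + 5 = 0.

m = 0.8808 or m = 1.9413

Let u = m³. The equation becomes u² - 8u + 5 = 0.
By the quadratic formula, u = √(11) + 4 or u = 4 - √(11).
m³ = √(11) + 4 gives m = ∛(√(11) + 4) ≈ 1.9413.
m³ = 4 - √(11) gives m = ∛(4 - √(11)) ≈ 0.8808.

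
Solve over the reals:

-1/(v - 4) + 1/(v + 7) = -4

Multiply both sides by (v - 4)(v + 7):
-(v + 7) + (v - 4) = -4(v - 4)(v + 7).
Expand and collect terms: -4v² - 12v + 123 = 0.
By the quadratic formula, v = (12 ± √2112) / -8, so v ≈ -7.2446 or v ≈ 4.2446.
Neither value makes a denominator zero (v ≠ 4, v ≠ -7), so both are valid.

v = -7.2446 or v = 4.2446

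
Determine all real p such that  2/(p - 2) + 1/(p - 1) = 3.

Multiply both sides by (p - 2)(p - 1):
2(p - 1) + (p - 2) = 3(p - 2)(p - 1).
Expand and collect terms: 3p^2 - 12p + 10 = 0.
By the quadratic formula, p = (12 +/- sqrt(24)) / 6, so p ~= 2.8165 or p ~= 1.1835.
Neither value makes a denominator zero (p != 2, p != 1), so both are valid.

p = 1.1835 or p = 2.8165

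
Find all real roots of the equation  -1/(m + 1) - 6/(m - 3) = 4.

Multiply both sides by (m + 1)(m - 3):
-(m - 3) - 6(m + 1) = 4(m + 1)(m - 3).
Expand and collect terms: 4m^2 - m - 9 = 0.
By the quadratic formula, m = (1 +/- sqrt(145)) / 8, so m ~= 1.6302 or m ~= -1.3802.
Neither value makes a denominator zero (m != -1, m != 3), so both are valid.

m = -1.3802 or m = 1.6302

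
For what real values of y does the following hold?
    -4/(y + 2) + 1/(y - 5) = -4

y = -0.9562 or y = 4.7062

Multiply both sides by (y + 2)(y - 5):
-4(y - 5) + (y + 2) = -4(y + 2)(y - 5).
Expand and collect terms: -4y² + 15y + 18 = 0.
By the quadratic formula, y = (-15 ± √513) / -8, so y ≈ -0.9562 or y ≈ 4.7062.
Neither value makes a denominator zero (y ≠ -2, y ≠ 5), so both are valid.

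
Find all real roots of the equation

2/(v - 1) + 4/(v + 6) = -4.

v = -7.0661 or v = 0.5661

Multiply both sides by (v - 1)(v + 6):
2(v + 6) + 4(v - 1) = -4(v - 1)(v + 6).
Expand and collect terms: -4v^2 - 26v + 16 = 0.
By the quadratic formula, v = (26 +/- sqrt(932)) / -8, so v ~= -7.0661 or v ~= 0.5661.
Neither value makes a denominator zero (v != 1, v != -6), so both are valid.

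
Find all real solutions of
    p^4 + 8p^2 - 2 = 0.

p = -0.4926 or p = 0.4926

Let u = p^2. The equation becomes u^2 + 8u - 2 = 0.
By the quadratic formula, u = -4 + 3*sqrt(2) or u = -3*sqrt(2) - 4.
p^2 = -4 + 3*sqrt(2) gives p = +/-sqrt(-4 + 3*sqrt(2)) ~= +/-0.4926.
p^2 = -3*sqrt(2) - 4 < 0 has no real solution.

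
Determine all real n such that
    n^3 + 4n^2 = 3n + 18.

n = -3 or n = 2

Rearrange: n^3 + 4n^2 - 3n - 18 = 0.
Possible rational roots are divisors of -18. Testing n = 2 gives 0, so (n - 2) is a factor.
Divide: n^3 + 4n^2 - 3n - 18 = (n - 2)(n^2 + 6n + 9).
The quadratic has the repeated root n = -3.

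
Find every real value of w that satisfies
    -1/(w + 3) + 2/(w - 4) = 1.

w = -3.7958 or w = 5.7958

Multiply both sides by (w + 3)(w - 4):
-(w - 4) + 2(w + 3) = (w + 3)(w - 4).
Expand and collect terms: w^2 - 2w - 22 = 0.
By the quadratic formula, w = (2 +/- sqrt(92)) / 2, so w ~= 5.7958 or w ~= -3.7958.
Neither value makes a denominator zero (w != -3, w != 4), so both are valid.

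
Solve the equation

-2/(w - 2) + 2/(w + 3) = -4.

Multiply both sides by (w - 2)(w + 3):
-2(w + 3) + 2(w - 2) = -4(w - 2)(w + 3).
Expand and collect terms: -4w² - 4w + 34 = 0.
By the quadratic formula, w = (4 ± √560) / -8, so w ≈ -3.458 or w ≈ 2.458.
Neither value makes a denominator zero (w ≠ 2, w ≠ -3), so both are valid.

w = -3.458 or w = 2.458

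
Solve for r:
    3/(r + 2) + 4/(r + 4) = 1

r = -3 or r = 4

Multiply both sides by (r + 2)(r + 4):
3(r + 4) + 4(r + 2) = (r + 2)(r + 4).
Expand and collect terms: r^2 - r - 12 = 0.
Factor or apply the quadratic formula: r = 4 or r = -3.
Neither value makes a denominator zero (r != -2, r != -4), so both are valid.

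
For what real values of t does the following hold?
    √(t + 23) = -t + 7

t = 2

Square both sides: t + 23 = (-t + 7)².
Expand and rearrange: t² - 15t + 26 = 0.
Solving gives t = 13 or t = 2.
Check each candidate in the original equation:
  t = 13: √(36) = 6, while -t + 7 = -6 — extraneous.
  t = 2: √(25) = 5, while -t + 7 = 5 — valid.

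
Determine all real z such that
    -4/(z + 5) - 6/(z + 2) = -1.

z = -4 or z = 7

Multiply both sides by (z + 5)(z + 2):
-4(z + 2) - 6(z + 5) = -(z + 5)(z + 2).
Expand and collect terms: -z² + 3z + 28 = 0.
Factor or apply the quadratic formula: z = -4 or z = 7.
Neither value makes a denominator zero (z ≠ -5, z ≠ -2), so both are valid.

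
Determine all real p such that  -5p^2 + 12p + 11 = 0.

Discriminant: (12)^2 - 4*(-5)*11 = 364.
Quadratic formula: p = (-12 +/- sqrt(364)) / (-10).
So p = 6/5 - sqrt(91)/5 ~= -0.7079 or p = 6/5 + sqrt(91)/5 ~= 3.1079.

p = -0.7079 or p = 3.1079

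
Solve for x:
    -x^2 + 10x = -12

x = -1.0828 or x = 11.0828

Rearrange to standard form: -x^2 + 10x + 12 = 0.
Discriminant: (10)^2 - 4*(-1)*12 = 148.
Quadratic formula: x = (-10 +/- sqrt(148)) / (-2).
So x = 5 - sqrt(37) ~= -1.0828 or x = 5 + sqrt(37) ~= 11.0828.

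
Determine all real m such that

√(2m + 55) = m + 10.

m = -3

Square both sides: 2m + 55 = (m + 10)².
Expand and rearrange: m² + 18m + 45 = 0.
Solving gives m = -3 or m = -15.
Check each candidate in the original equation:
  m = -3: √(49) = 7, while m + 10 = 7 — valid.
  m = -15: √(25) = 5, while m + 10 = -5 — extraneous.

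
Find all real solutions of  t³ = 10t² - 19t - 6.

t = -0.2749 or t = 3 or t = 7.2749

Rearrange: t³ - 10t² + 19t + 6 = 0.
Possible rational roots are divisors of 6. Testing t = 3 gives 0, so (t - 3) is a factor.
Divide: t³ - 10t² + 19t + 6 = (t - 3)(t² - 7t - 2).
Apply the quadratic formula to t² - 7t - 2 = 0: t = (7 ± √57)/2, i.e. t ≈ 7.2749 or t ≈ -0.2749.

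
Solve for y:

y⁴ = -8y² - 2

Let u = y². The equation becomes u² + 8u + 2 = 0.
By the quadratic formula, u = -4 + √(14) or u = -4 - √(14).
y² = -4 + √(14) < 0 has no real solution.
y² = -4 - √(14) < 0 has no real solution.

No real solutions.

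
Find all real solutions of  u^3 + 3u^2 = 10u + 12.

u = -4.6056 or u = -1 or u = 2.6056

Rearrange: u^3 + 3u^2 - 10u - 12 = 0.
Possible rational roots are divisors of -12. Testing u = -1 gives 0, so (u + 1) is a factor.
Divide: u^3 + 3u^2 - 10u - 12 = (u + 1)(u^2 + 2u - 12).
Apply the quadratic formula to u^2 + 2u - 12 = 0: u = (-2 +/- sqrt(52))/2, i.e. u ~= 2.6056 or u ~= -4.6056.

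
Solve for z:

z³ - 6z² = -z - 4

Rearrange: z³ - 6z² + z + 4 = 0.
Possible rational roots are divisors of 4. Testing z = 1 gives 0, so (z - 1) is a factor.
Divide: z³ - 6z² + z + 4 = (z - 1)(z² - 5z - 4).
Apply the quadratic formula to z² - 5z - 4 = 0: z = (5 ± √41)/2, i.e. z ≈ 5.7016 or z ≈ -0.7016.

z = -0.7016 or z = 1 or z = 5.7016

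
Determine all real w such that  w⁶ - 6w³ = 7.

Let u = w³. The equation becomes u² - 6u - 7 = 0.
Factor: (u - 7)(u + 1) = 0, so u = 7 or u = -1.
w³ = 7 gives w = ∛(7) ≈ 1.9129.
w³ = -1 gives w = -1.

w = -1 or w = 1.9129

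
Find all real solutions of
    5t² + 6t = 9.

t = -2.0697 or t = 0.8697

Rearrange to standard form: 5t² + 6t - 9 = 0.
Discriminant: (6)² − 4·5·(-9) = 216.
Quadratic formula: t = (-6 ± √216) / 10.
So t = -3/5 + 3·√(6)/5 ≈ 0.8697 or t = -3·√(6)/5 - 3/5 ≈ -2.0697.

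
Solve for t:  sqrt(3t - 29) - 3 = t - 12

Isolate the radical: sqrt(3t - 29) = t - 9.
Square both sides: 3t - 29 = (t - 9)^2.
Expand and rearrange: t^2 - 21t + 110 = 0.
Solving gives t = 11 or t = 10.
Check each candidate in the original equation:
  t = 11: sqrt(4) = 2, while t - 9 = 2 — valid.
  t = 10: sqrt(1) = 1, while t - 9 = 1 — valid.

t = 10 or t = 11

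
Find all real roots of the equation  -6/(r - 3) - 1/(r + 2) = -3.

r = -1.7652 or r = 5.0985

Multiply both sides by (r - 3)(r + 2):
-6(r + 2) - (r - 3) = -3(r - 3)(r + 2).
Expand and collect terms: -3r² + 10r + 27 = 0.
By the quadratic formula, r = (-10 ± √424) / -6, so r ≈ -1.7652 or r ≈ 5.0985.
Neither value makes a denominator zero (r ≠ 3, r ≠ -2), so both are valid.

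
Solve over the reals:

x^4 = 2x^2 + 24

Let u = x^2. The equation becomes u^2 - 2u - 24 = 0.
Factor: (u + 4)(u - 6) = 0, so u = -4 or u = 6.
x^2 = -4 < 0 has no real solution.
x^2 = 6 gives x = +/-sqrt(6) ~= +/-2.4495.

x = -2.4495 or x = 2.4495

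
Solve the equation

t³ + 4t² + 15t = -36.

t = -3

Rearrange: t³ + 4t² + 15t + 36 = 0.
Possible rational roots are divisors of 36. Testing t = -3 gives 0, so (t + 3) is a factor.
Divide: t³ + 4t² + 15t + 36 = (t + 3)(t² + t + 12).
The quadratic t² + t + 12 has discriminant -47 < 0, so no further real roots.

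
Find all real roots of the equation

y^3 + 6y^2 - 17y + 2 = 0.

y = -8.1231 or y = 0.1231 or y = 2

Possible rational roots are divisors of 2. Testing y = 2 gives 0, so (y - 2) is a factor.
Divide: y^3 + 6y^2 - 17y + 2 = (y - 2)(y^2 + 8y - 1).
Apply the quadratic formula to y^2 + 8y - 1 = 0: y = (-8 +/- sqrt(68))/2, i.e. y ~= 0.1231 or y ~= -8.1231.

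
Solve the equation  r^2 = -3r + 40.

Bring every term to one side: r^2 + 3r - 40 = 0.
Factor: (r + 8)(r - 5) = 0.
So r = -8 or r = 5.

r = -8 or r = 5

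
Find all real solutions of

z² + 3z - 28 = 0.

z = -7 or z = 4

Factor: (z + 7)(z - 4) = 0.
So z = -7 or z = 4.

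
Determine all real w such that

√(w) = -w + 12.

w = 9

Square both sides: w = (-w + 12)².
Expand and rearrange: w² - 25w + 144 = 0.
Solving gives w = 16 or w = 9.
Check each candidate in the original equation:
  w = 16: √(16) = 4, while -w + 12 = -4 — extraneous.
  w = 9: √(9) = 3, while -w + 12 = 3 — valid.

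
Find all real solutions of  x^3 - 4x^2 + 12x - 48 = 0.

Possible rational roots are divisors of -48. Testing x = 4 gives 0, so (x - 4) is a factor.
Divide: x^3 - 4x^2 + 12x - 48 = (x - 4)(x^2 + 12).
The quadratic x^2 + 12 has discriminant -48 < 0, so no further real roots.

x = 4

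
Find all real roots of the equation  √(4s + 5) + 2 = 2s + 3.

Isolate the radical: √(4s + 5) = 2s + 1.
Square both sides: 4s + 5 = (2s + 1)².
Expand and rearrange: 4s² - 4 = 0.
Solving gives s = 1 or s = -1.
Check each candidate in the original equation:
  s = 1: √(9) = 3, while 2s + 1 = 3 — valid.
  s = -1: √(1) = 1, while 2s + 1 = -1 — extraneous.

s = 1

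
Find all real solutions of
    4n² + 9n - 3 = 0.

Discriminant: (9)² − 4·4·(-3) = 129.
Quadratic formula: n = (-9 ± √129) / 8.
So n = -9/8 + √(129)/8 ≈ 0.2947 or n = -√(129)/8 - 9/8 ≈ -2.5447.

n = -2.5447 or n = 0.2947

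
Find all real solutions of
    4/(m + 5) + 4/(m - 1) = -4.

Multiply both sides by (m + 5)(m - 1):
4(m - 1) + 4(m + 5) = -4(m + 5)(m - 1).
Expand and collect terms: -4m^2 - 24m + 4 = 0.
By the quadratic formula, m = (24 +/- sqrt(640)) / -8, so m ~= -6.1623 or m ~= 0.1623.
Neither value makes a denominator zero (m != -5, m != 1), so both are valid.

m = -6.1623 or m = 0.1623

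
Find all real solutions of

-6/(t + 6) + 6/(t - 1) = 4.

t = -7.2697 or t = 2.2697

Multiply both sides by (t + 6)(t - 1):
-6(t - 1) + 6(t + 6) = 4(t + 6)(t - 1).
Expand and collect terms: 4t^2 + 20t - 66 = 0.
By the quadratic formula, t = (-20 +/- sqrt(1456)) / 8, so t ~= 2.2697 or t ~= -7.2697.
Neither value makes a denominator zero (t != -6, t != 1), so both are valid.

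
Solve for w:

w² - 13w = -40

Bring every term to one side: w² - 13w + 40 = 0.
Factor: (w - 8)(w - 5) = 0.
So w = 8 or w = 5.

w = 5 or w = 8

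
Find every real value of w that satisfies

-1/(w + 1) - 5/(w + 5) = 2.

Multiply both sides by (w + 1)(w + 5):
-(w + 5) - 5(w + 1) = 2(w + 1)(w + 5).
Expand and collect terms: 2w² + 18w + 20 = 0.
By the quadratic formula, w = (-18 ± √164) / 4, so w ≈ -1.2984 or w ≈ -7.7016.
Neither value makes a denominator zero (w ≠ -1, w ≠ -5), so both are valid.

w = -7.7016 or w = -1.2984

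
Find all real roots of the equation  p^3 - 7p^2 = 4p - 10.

p = -1.3589 or p = 1 or p = 7.3589

Rearrange: p^3 - 7p^2 - 4p + 10 = 0.
Possible rational roots are divisors of 10. Testing p = 1 gives 0, so (p - 1) is a factor.
Divide: p^3 - 7p^2 - 4p + 10 = (p - 1)(p^2 - 6p - 10).
Apply the quadratic formula to p^2 - 6p - 10 = 0: p = (6 +/- sqrt(76))/2, i.e. p ~= 7.3589 or p ~= -1.3589.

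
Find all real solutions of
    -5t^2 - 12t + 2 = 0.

Discriminant: (-12)^2 - 4*(-5)*2 = 184.
Quadratic formula: t = (12 +/- sqrt(184)) / (-10).
So t = -sqrt(46)/5 - 6/5 ~= -2.5565 or t = -6/5 + sqrt(46)/5 ~= 0.1565.

t = -2.5565 or t = 0.1565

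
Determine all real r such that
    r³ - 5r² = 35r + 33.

r = -3 or r = -1.1962 or r = 9.1962

Rearrange: r³ - 5r² - 35r - 33 = 0.
Possible rational roots are divisors of -33. Testing r = -3 gives 0, so (r + 3) is a factor.
Divide: r³ - 5r² - 35r - 33 = (r + 3)(r² - 8r - 11).
Apply the quadratic formula to r² - 8r - 11 = 0: r = (8 ± √108)/2, i.e. r ≈ 9.1962 or r ≈ -1.1962.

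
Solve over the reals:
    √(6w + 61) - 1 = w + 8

Isolate the radical: √(6w + 61) = w + 9.
Square both sides: 6w + 61 = (w + 9)².
Expand and rearrange: w² + 12w + 20 = 0.
Solving gives w = -2 or w = -10.
Check each candidate in the original equation:
  w = -2: √(49) = 7, while w + 9 = 7 — valid.
  w = -10: √(1) = 1, while w + 9 = -1 — extraneous.

w = -2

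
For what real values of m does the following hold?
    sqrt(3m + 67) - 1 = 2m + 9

Isolate the radical: sqrt(3m + 67) = 2m + 10.
Square both sides: 3m + 67 = (2m + 10)^2.
Expand and rearrange: 4m^2 + 37m + 33 = 0.
Solving gives m = -1 or m = -8.25.
Check each candidate in the original equation:
  m = -1: sqrt(64) = 8, while 2m + 10 = 8 — valid.
  m = -8.25: sqrt(42.25) = 6.5, while 2m + 10 = -6.5 — extraneous.

m = -1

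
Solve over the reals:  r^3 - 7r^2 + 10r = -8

r = -0.5616 or r = 3.5616 or r = 4

Rearrange: r^3 - 7r^2 + 10r + 8 = 0.
Possible rational roots are divisors of 8. Testing r = 4 gives 0, so (r - 4) is a factor.
Divide: r^3 - 7r^2 + 10r + 8 = (r - 4)(r^2 - 3r - 2).
Apply the quadratic formula to r^2 - 3r - 2 = 0: r = (3 +/- sqrt(17))/2, i.e. r ~= 3.5616 or r ~= -0.5616.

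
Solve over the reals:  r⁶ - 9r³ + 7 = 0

Let u = r³. The equation becomes u² - 9u + 7 = 0.
By the quadratic formula, u = √(53)/2 + 9/2 or u = 9/2 - √(53)/2.
r³ = √(53)/2 + 9/2 gives r = ∛(√(53)/2 + 9/2) ≈ 2.0116.
r³ = 9/2 - √(53)/2 gives r = ∛(9/2 - √(53)/2) ≈ 0.9509.

r = 0.9509 or r = 2.0116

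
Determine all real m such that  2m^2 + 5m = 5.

Rearrange to standard form: 2m^2 + 5m - 5 = 0.
Discriminant: (5)^2 - 4*2*(-5) = 65.
Quadratic formula: m = (-5 +/- sqrt(65)) / 4.
So m = -5/4 + sqrt(65)/4 ~= 0.7656 or m = -sqrt(65)/4 - 5/4 ~= -3.2656.

m = -3.2656 or m = 0.7656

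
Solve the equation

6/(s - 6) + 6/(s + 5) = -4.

s = -6.7009 or s = 4.7009

Multiply both sides by (s - 6)(s + 5):
6(s + 5) + 6(s - 6) = -4(s - 6)(s + 5).
Expand and collect terms: -4s² - 8s + 126 = 0.
By the quadratic formula, s = (8 ± √2080) / -8, so s ≈ -6.7009 or s ≈ 4.7009.
Neither value makes a denominator zero (s ≠ 6, s ≠ -5), so both are valid.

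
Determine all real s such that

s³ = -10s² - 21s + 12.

Rearrange: s³ + 10s² + 21s - 12 = 0.
Possible rational roots are divisors of -12. Testing s = -4 gives 0, so (s + 4) is a factor.
Divide: s³ + 10s² + 21s - 12 = (s + 4)(s² + 6s - 3).
Apply the quadratic formula to s² + 6s - 3 = 0: s = (-6 ± √48)/2, i.e. s ≈ 0.4641 or s ≈ -6.4641.

s = -6.4641 or s = -4 or s = 0.4641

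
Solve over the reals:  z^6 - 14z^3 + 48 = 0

z = 1.8171 or z = 2

Let u = z^3. The equation becomes u^2 - 14u + 48 = 0.
Factor: (u - 8)(u - 6) = 0, so u = 8 or u = 6.
z^3 = 8 gives z = 2.
z^3 = 6 gives z = (6)^(1/3) ~= 1.8171.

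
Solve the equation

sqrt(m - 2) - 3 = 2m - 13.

m = 6

Isolate the radical: sqrt(m - 2) = 2m - 10.
Square both sides: m - 2 = (2m - 10)^2.
Expand and rearrange: 4m^2 - 41m + 102 = 0.
Solving gives m = 6 or m = 4.25.
Check each candidate in the original equation:
  m = 6: sqrt(4) = 2, while 2m - 10 = 2 — valid.
  m = 4.25: sqrt(2.25) = 1.5, while 2m - 10 = -1.5 — extraneous.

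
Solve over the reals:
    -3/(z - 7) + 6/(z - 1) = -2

z = -1.5523 or z = 8.0523

Multiply both sides by (z - 7)(z - 1):
-3(z - 1) + 6(z - 7) = -2(z - 7)(z - 1).
Expand and collect terms: -2z² + 13z + 25 = 0.
By the quadratic formula, z = (-13 ± √369) / -4, so z ≈ -1.5523 or z ≈ 8.0523.
Neither value makes a denominator zero (z ≠ 7, z ≠ 1), so both are valid.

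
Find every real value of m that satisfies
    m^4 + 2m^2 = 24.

m = -2 or m = 2

Let u = m^2. The equation becomes u^2 + 2u - 24 = 0.
Factor: (u + 6)(u - 4) = 0, so u = -6 or u = 4.
m^2 = -6 < 0 has no real solution.
m^2 = 4 gives m = +/-2.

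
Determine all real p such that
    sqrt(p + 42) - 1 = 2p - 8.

p = 7

Isolate the radical: sqrt(p + 42) = 2p - 7.
Square both sides: p + 42 = (2p - 7)^2.
Expand and rearrange: 4p^2 - 29p + 7 = 0.
Solving gives p = 7 or p = 0.25.
Check each candidate in the original equation:
  p = 7: sqrt(49) = 7, while 2p - 7 = 7 — valid.
  p = 0.25: sqrt(42.25) = 6.5, while 2p - 7 = -6.5 — extraneous.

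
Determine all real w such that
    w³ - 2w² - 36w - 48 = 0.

Possible rational roots are divisors of -48. Testing w = -4 gives 0, so (w + 4) is a factor.
Divide: w³ - 2w² - 36w - 48 = (w + 4)(w² - 6w - 12).
Apply the quadratic formula to w² - 6w - 12 = 0: w = (6 ± √84)/2, i.e. w ≈ 7.5826 or w ≈ -1.5826.

w = -4 or w = -1.5826 or w = 7.5826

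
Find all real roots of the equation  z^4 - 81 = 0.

Let u = z^2. The equation becomes u^2 - 81 = 0.
Factor: (u + 9)(u - 9) = 0, so u = -9 or u = 9.
z^2 = -9 < 0 has no real solution.
z^2 = 9 gives z = +/-3.

z = -3 or z = 3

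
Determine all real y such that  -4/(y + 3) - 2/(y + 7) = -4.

Multiply both sides by (y + 3)(y + 7):
-4(y + 7) - 2(y + 3) = -4(y + 3)(y + 7).
Expand and collect terms: -4y^2 - 34y - 50 = 0.
By the quadratic formula, y = (34 +/- sqrt(356)) / -8, so y ~= -6.6085 or y ~= -1.8915.
Neither value makes a denominator zero (y != -3, y != -7), so both are valid.

y = -6.6085 or y = -1.8915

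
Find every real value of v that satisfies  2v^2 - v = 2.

Rearrange to standard form: 2v^2 - v - 2 = 0.
Discriminant: (-1)^2 - 4*2*(-2) = 17.
Quadratic formula: v = (1 +/- sqrt(17)) / 4.
So v = 1/4 + sqrt(17)/4 ~= 1.2808 or v = 1/4 - sqrt(17)/4 ~= -0.7808.

v = -0.7808 or v = 1.2808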